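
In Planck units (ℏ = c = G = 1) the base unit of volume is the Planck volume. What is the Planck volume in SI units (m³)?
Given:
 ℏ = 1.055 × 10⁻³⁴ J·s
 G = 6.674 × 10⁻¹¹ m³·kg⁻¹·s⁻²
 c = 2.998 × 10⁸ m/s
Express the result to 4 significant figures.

V_P = (ℏG/c³)^(3/2)
  = √(1.784 × 10⁻²⁰⁹)
  = 4.224 × 10⁻¹⁰⁵ m³

4.224 × 10⁻¹⁰⁵ m³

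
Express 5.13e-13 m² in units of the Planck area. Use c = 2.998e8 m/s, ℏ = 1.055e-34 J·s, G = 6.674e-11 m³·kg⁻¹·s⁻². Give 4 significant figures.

1.963e57

Planck area: A_P = ℏG/c³ = 2.613e-70 m².
5.13e-13 / 2.613e-70 = 1.963e57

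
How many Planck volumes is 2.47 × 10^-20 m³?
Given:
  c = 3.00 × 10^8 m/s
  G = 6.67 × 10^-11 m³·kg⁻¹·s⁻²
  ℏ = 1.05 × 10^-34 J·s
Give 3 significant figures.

Planck volume: V_P = (ℏG/c³)^(3/2) = 4.18 × 10^-105 m³.
2.47 × 10^-20 / 4.18 × 10^-105 = 5.91 × 10^84

5.91 × 10^84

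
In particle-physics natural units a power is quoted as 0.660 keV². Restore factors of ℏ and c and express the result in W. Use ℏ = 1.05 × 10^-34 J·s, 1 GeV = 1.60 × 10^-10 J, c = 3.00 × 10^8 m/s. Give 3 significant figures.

161 W

Power is [E]/[T] = [E]²/ℏ.
1 GeV² → 1/ℏ × (1 GeV in J)² = 2.44 × 10^14 W.
Convert the energy scale: 0.660 keV² = 6.60 × 10^-13 GeV².
Result: 6.60 × 10^-13 × 2.44 × 10^14 = 161 W.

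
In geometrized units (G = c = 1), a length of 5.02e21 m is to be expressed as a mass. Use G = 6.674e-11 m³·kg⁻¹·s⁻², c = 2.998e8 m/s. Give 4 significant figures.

6.761e48 kg

Length → mass via c²/G.
5.02e21 m × (c²/G) = 6.761e48 kg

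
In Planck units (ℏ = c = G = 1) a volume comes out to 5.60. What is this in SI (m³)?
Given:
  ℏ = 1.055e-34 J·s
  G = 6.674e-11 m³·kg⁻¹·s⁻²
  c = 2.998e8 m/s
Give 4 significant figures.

One Planck volume: V_P = (ℏG/c³)^(3/2) = 4.224e-105 m³.
5.60 × 4.224e-105 m³ = 2.365e-104 m³

2.365e-104 m³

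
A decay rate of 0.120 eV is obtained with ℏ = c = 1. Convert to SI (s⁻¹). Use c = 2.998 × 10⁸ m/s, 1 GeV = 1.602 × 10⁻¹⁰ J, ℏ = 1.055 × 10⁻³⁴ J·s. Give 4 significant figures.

A rate is [E]/ℏ; divide by ℏ.
1 GeV → 1/ℏ × (1 GeV in J) = 1.518 × 10²⁴ s⁻¹.
Convert the energy scale: 0.120 eV = 1.20 × 10⁻¹⁰ GeV.
Result: 1.20 × 10⁻¹⁰ × 1.518 × 10²⁴ = 1.822 × 10¹⁴ s⁻¹.

1.822 × 10¹⁴ s⁻¹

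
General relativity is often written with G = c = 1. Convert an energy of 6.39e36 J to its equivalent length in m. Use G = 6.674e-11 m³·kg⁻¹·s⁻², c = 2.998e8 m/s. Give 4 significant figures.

Energy → length via G/c⁴.
6.39e36 J × (G/c⁴) = 5.279e-8 m

5.279e-8 m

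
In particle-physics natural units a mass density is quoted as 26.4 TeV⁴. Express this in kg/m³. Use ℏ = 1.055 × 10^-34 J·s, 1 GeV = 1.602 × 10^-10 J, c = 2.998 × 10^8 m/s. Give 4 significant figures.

6.114 × 10^33 kg/m³

Mass density is [E]/(c²[L]³) = [E]⁴/(ℏ³c⁵).
1 GeV⁴ → 1/(ℏ³c⁵) × (1 GeV in J)⁴ = 2.316 × 10^20 kg/m³.
Convert the energy scale: 26.4 TeV⁴ = 2.64 × 10^13 GeV⁴.
Result: 2.64 × 10^13 × 2.316 × 10^20 = 6.114 × 10^33 kg/m³.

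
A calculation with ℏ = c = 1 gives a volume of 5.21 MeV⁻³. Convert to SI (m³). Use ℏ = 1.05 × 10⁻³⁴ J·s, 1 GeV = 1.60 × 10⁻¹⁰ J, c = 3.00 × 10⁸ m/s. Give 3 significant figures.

Volume is [L]³ = [E]⁻³·(ℏc)³.
1 GeV⁻³ → (ℏc)³ × (1 GeV in J)⁻³ = 7.63 × 10⁻⁴⁸ m³.
Convert the energy scale: 5.21 MeV⁻³ = 5.21 × 10⁹ GeV⁻³.
Result: 5.21 × 10⁹ × 7.63 × 10⁻⁴⁸ = 3.98 × 10⁻³⁸ m³.

3.98 × 10⁻³⁸ m³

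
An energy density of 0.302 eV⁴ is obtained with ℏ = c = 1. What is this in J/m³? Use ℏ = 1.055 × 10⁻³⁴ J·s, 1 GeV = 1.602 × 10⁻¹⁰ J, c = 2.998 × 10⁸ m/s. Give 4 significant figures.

6.286 J/m³

[E]/[L]³ = [E]⁴/(ℏc)³; restore (ℏc)⁻³.
1 GeV⁴ → 1/(ℏc)³ × (1 GeV in J)⁴ = 2.082 × 10³⁷ J/m³.
Convert the energy scale: 0.302 eV⁴ = 3.02 × 10⁻³⁷ GeV⁴.
Result: 3.02 × 10⁻³⁷ × 2.082 × 10³⁷ = 6.286 J/m³.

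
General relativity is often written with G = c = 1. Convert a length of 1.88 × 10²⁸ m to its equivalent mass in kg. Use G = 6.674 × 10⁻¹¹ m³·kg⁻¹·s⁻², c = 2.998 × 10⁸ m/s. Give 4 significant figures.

2.532 × 10⁵⁵ kg

Length → mass via c²/G.
1.88 × 10²⁸ m × (c²/G) = 2.532 × 10⁵⁵ kg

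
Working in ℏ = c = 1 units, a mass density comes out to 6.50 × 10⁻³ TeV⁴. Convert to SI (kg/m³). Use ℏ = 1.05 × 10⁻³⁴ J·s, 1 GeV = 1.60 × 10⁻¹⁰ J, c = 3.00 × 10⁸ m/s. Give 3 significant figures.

Mass density is [E]/(c²[L]³) = [E]⁴/(ℏ³c⁵).
1 GeV⁴ → 1/(ℏ³c⁵) × (1 GeV in J)⁴ = 2.33 × 10²⁰ kg/m³.
Convert the energy scale: 6.50 × 10⁻³ TeV⁴ = 6.50 × 10⁹ GeV⁴.
Result: 6.50 × 10⁹ × 2.33 × 10²⁰ = 1.51 × 10³⁰ kg/m³.

1.51 × 10³⁰ kg/m³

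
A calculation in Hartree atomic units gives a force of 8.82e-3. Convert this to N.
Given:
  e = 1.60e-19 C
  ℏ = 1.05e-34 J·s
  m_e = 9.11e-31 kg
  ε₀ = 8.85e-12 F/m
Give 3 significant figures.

7.35e-10 N

One atomic unit of force: F_au = E_h/a₀ = m_e²e⁶/((4πε₀)³ℏ⁴) = 8.33e-8 N.
8.82e-3 × 8.33e-8 N = 7.35e-10 N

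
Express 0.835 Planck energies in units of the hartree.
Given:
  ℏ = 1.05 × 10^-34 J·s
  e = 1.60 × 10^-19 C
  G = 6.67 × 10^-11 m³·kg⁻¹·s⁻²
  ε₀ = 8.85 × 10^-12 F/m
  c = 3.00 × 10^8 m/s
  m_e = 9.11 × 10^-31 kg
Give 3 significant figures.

Planck energy: E_P = √(ℏc⁵/G) = 1.96 × 10^9 J
hartree: E_h = m_e e⁴/(4πε₀ℏ)² = 4.38 × 10^-18 J
0.835 × 1.96 × 10^9 / 4.38 × 10^-18 = 3.73 × 10^26

3.73 × 10^26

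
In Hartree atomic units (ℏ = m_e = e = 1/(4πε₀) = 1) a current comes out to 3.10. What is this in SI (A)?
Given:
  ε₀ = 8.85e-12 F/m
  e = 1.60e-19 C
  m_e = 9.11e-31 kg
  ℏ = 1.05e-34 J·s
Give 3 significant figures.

One atomic unit of electric current: I_au = e E_h/ℏ = m_e e⁵/((4πε₀)²ℏ³) = 6.67e-3 A.
3.10 × 6.67e-3 A = 0.0207 A

0.0207 A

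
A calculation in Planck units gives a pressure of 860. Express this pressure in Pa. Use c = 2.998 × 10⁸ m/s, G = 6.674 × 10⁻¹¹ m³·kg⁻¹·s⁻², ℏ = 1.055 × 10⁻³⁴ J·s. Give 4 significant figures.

3.984 × 10¹¹⁶ Pa

One Planck pressure: p_P = c⁷/(ℏG²) = 4.632 × 10¹¹³ Pa.
860 × 4.632 × 10¹¹³ Pa = 3.984 × 10¹¹⁶ Pa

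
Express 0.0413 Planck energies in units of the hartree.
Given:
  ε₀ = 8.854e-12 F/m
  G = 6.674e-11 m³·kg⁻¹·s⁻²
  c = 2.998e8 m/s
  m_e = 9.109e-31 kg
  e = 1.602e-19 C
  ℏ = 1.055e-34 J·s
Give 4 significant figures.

1.856e25

Planck energy: E_P = √(ℏc⁵/G) = 1.957e9 J
hartree: E_h = m_e e⁴/(4πε₀ℏ)² = 4.354e-18 J
0.0413 × 1.957e9 / 4.354e-18 = 1.856e25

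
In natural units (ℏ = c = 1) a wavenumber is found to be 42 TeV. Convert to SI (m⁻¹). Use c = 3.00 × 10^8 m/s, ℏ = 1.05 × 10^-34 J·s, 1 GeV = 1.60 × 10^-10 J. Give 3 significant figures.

Inverse length is [E]/(ℏc).
1 GeV → 1/(ℏc) × (1 GeV in J) = 5.08 × 10^15 m⁻¹.
Convert the energy scale: 42 TeV = 4.20 × 10^4 GeV.
Result: 4.20 × 10^4 × 5.08 × 10^15 = 2.13 × 10^20 m⁻¹.

2.13 × 10^20 m⁻¹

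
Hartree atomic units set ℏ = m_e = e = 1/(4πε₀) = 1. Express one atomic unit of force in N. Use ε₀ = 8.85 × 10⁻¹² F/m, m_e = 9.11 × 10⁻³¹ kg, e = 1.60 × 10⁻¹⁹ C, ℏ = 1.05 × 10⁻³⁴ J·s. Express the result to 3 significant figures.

8.33 × 10⁻⁸ N

The unique combination of the constants set to 1 with dimensions of force is F_au = E_h/a₀ = m_e²e⁶/((4πε₀)³ℏ⁴).
E_h = 4.38 × 10⁻¹⁸ J
a₀ = 5.26 × 10⁻¹¹ m
E_h/a₀ = 8.33 × 10⁻⁸ N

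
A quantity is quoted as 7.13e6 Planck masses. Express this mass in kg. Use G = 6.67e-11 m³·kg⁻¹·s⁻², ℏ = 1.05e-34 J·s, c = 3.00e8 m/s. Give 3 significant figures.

0.155 kg

One Planck mass: m_P = √(ℏc/G) = 2.17e-8 kg.
7.13e6 × 2.17e-8 kg = 0.155 kg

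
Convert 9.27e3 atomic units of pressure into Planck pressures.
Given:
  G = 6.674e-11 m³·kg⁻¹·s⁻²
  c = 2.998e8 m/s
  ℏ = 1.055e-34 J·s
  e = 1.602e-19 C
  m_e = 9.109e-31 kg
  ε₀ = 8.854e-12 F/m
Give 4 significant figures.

atomic unit of pressure: P_au = E_h/a₀³ = m_e⁴e¹⁰/((4πε₀)⁵ℏ⁸) = 2.929e13 Pa
Planck pressure: p_P = c⁷/(ℏG²) = 4.632e113 Pa
9.27e3 × 2.929e13 / 4.632e113 = 5.862e-97

5.862e-97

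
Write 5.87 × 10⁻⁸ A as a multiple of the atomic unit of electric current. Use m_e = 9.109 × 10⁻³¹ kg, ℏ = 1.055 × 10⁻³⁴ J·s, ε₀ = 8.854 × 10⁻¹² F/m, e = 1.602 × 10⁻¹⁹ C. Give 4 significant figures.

atomic unit of electric current: I_au = e E_h/ℏ = m_e e⁵/((4πε₀)²ℏ³) = 6.612 × 10⁻³ A.
5.87 × 10⁻⁸ / 6.612 × 10⁻³ = 8.878 × 10⁻⁶

8.878 × 10⁻⁶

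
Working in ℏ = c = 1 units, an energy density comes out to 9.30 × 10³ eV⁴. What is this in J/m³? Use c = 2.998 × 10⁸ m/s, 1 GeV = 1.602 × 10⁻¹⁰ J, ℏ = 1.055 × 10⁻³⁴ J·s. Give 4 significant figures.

[E]/[L]³ = [E]⁴/(ℏc)³; restore (ℏc)⁻³.
1 GeV⁴ → 1/(ℏc)³ × (1 GeV in J)⁴ = 2.082 × 10³⁷ J/m³.
Convert the energy scale: 9.30 × 10³ eV⁴ = 9.30 × 10⁻³³ GeV⁴.
Result: 9.30 × 10⁻³³ × 2.082 × 10³⁷ = 1.936 × 10⁵ J/m³.

1.936 × 10⁵ J/m³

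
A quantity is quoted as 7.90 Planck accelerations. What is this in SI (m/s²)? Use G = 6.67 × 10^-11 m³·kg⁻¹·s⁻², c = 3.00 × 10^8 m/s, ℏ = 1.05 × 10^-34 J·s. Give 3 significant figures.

One Planck acceleration: a_P = √(c⁷/(ℏG)) = 5.59 × 10^51 m/s².
7.90 × 5.59 × 10^51 m/s² = 4.41 × 10^52 m/s²

4.41 × 10^52 m/s²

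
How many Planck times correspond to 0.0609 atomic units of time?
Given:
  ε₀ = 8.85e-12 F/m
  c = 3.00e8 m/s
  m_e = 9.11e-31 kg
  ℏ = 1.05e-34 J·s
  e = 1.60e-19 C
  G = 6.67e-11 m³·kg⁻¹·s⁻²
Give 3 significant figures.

atomic unit of time: τ_au = (4πε₀)²ℏ³/(m_e e⁴) = 2.40e-17 s
Planck time: t_P = √(ℏG/c⁵) = 5.37e-44 s
0.0609 × 2.40e-17 / 5.37e-44 = 2.72e25

2.72e25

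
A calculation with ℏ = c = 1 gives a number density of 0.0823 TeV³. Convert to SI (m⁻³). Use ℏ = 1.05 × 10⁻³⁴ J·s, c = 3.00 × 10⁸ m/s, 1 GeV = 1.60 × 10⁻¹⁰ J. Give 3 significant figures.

Number density is [L]⁻³ = [E]³/(ℏc)³.
1 GeV³ → 1/(ℏc)³ × (1 GeV in J)³ = 1.31 × 10⁴⁷ m⁻³.
Convert the energy scale: 0.0823 TeV³ = 8.23 × 10⁷ GeV³.
Result: 8.23 × 10⁷ × 1.31 × 10⁴⁷ = 1.08 × 10⁵⁵ m⁻³.

1.08 × 10⁵⁵ m⁻³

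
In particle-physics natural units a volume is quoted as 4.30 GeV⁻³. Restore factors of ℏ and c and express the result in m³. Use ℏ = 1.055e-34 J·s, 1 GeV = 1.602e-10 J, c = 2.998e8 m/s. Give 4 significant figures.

Volume is [L]³ = [E]⁻³·(ℏc)³.
1 GeV⁻³ → (ℏc)³ × (1 GeV in J)⁻³ = 7.696e-48 m³.
Result: 4.30 × 7.696e-48 = 3.309e-47 m³.

3.309e-47 m³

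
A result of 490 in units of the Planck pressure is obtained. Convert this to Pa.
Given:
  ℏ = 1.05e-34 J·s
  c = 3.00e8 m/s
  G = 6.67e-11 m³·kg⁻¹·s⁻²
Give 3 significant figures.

2.29e116 Pa

One Planck pressure: p_P = c⁷/(ℏG²) = 4.68e113 Pa.
490 × 4.68e113 Pa = 2.29e116 Pa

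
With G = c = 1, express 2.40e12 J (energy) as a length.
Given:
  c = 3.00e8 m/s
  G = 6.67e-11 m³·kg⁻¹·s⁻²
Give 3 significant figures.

Energy → length via G/c⁴.
2.40e12 J × (G/c⁴) = 1.98e-32 m

1.98e-32 m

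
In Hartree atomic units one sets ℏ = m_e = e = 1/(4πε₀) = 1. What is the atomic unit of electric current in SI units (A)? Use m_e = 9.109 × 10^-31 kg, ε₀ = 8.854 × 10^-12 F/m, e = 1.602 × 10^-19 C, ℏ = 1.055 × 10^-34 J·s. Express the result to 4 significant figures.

I_au = e E_h/ℏ = m_e e⁵/((4πε₀)²ℏ³)
E_h = 4.354 × 10^-18 J
e·E_h/ℏ = 6.612 × 10^-3 A

6.612 × 10^-3 A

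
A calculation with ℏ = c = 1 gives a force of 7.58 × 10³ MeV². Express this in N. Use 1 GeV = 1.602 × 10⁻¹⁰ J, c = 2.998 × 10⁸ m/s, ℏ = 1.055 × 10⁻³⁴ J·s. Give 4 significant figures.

Force is [E]/[L] = [E]²/(ℏc); restore (ℏc)⁻¹.
1 GeV² → 1/(ℏc) × (1 GeV in J)² = 8.114 × 10⁵ N.
Convert the energy scale: 7.58 × 10³ MeV² = 7.58 × 10⁻³ GeV².
Result: 7.58 × 10⁻³ × 8.114 × 10⁵ = 6.150 × 10³ N.

6.150 × 10³ N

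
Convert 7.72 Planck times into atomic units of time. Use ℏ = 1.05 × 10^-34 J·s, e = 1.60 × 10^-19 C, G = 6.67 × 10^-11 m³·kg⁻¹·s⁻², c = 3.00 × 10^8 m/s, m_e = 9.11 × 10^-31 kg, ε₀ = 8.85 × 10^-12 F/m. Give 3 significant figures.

1.73 × 10^-26

Planck time: t_P = √(ℏG/c⁵) = 5.37 × 10^-44 s
atomic unit of time: τ_au = (4πε₀)²ℏ³/(m_e e⁴) = 2.40 × 10^-17 s
7.72 × 5.37 × 10^-44 / 2.40 × 10^-17 = 1.73 × 10^-26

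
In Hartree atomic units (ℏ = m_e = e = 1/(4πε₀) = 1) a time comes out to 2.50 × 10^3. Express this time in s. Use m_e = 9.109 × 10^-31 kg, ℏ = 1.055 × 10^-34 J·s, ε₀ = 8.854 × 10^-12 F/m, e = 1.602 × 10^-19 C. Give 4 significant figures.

One atomic unit of time: τ_au = (4πε₀)²ℏ³/(m_e e⁴) = 2.423 × 10^-17 s.
2.50 × 10^3 × 2.423 × 10^-17 s = 6.057 × 10^-14 s

6.057 × 10^-14 s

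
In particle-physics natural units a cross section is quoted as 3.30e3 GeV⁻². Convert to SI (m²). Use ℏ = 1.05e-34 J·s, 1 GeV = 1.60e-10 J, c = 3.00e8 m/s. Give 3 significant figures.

Area is [L]² = [E]⁻²·(ℏc)²; restore (ℏc)².
1 GeV⁻² → (ℏc)² × (1 GeV in J)⁻² = 3.88e-32 m².
Result: 3.30e3 × 3.88e-32 = 1.28e-28 m².

1.28e-28 m²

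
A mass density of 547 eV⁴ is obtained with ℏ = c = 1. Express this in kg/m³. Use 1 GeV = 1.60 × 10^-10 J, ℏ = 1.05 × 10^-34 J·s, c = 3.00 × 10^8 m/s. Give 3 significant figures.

Mass density is [E]/(c²[L]³) = [E]⁴/(ℏ³c⁵).
1 GeV⁴ → 1/(ℏ³c⁵) × (1 GeV in J)⁴ = 2.33 × 10^20 kg/m³.
Convert the energy scale: 547 eV⁴ = 5.47 × 10^-34 GeV⁴.
Result: 5.47 × 10^-34 × 2.33 × 10^20 = 1.27 × 10^-13 kg/m³.

1.27 × 10^-13 kg/m³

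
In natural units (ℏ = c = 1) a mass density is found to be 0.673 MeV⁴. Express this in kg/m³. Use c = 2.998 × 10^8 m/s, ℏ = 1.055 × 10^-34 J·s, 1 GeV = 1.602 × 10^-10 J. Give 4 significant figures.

1.559 × 10^8 kg/m³

Mass density is [E]/(c²[L]³) = [E]⁴/(ℏ³c⁵).
1 GeV⁴ → 1/(ℏ³c⁵) × (1 GeV in J)⁴ = 2.316 × 10^20 kg/m³.
Convert the energy scale: 0.673 MeV⁴ = 6.73 × 10^-13 GeV⁴.
Result: 6.73 × 10^-13 × 2.316 × 10^20 = 1.559 × 10^8 kg/m³.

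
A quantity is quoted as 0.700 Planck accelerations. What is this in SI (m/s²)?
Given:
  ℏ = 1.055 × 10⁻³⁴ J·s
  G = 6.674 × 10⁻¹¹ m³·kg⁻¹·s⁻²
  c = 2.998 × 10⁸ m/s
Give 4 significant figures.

3.892 × 10⁵¹ m/s²

One Planck acceleration: a_P = √(c⁷/(ℏG)) = 5.560 × 10⁵¹ m/s².
0.700 × 5.560 × 10⁵¹ m/s² = 3.892 × 10⁵¹ m/s²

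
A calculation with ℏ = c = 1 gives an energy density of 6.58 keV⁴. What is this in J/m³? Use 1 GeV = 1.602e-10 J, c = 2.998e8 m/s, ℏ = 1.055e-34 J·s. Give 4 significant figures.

1.370e14 J/m³

[E]/[L]³ = [E]⁴/(ℏc)³; restore (ℏc)⁻³.
1 GeV⁴ → 1/(ℏc)³ × (1 GeV in J)⁴ = 2.082e37 J/m³.
Convert the energy scale: 6.58 keV⁴ = 6.58e-24 GeV⁴.
Result: 6.58e-24 × 2.082e37 = 1.370e14 J/m³.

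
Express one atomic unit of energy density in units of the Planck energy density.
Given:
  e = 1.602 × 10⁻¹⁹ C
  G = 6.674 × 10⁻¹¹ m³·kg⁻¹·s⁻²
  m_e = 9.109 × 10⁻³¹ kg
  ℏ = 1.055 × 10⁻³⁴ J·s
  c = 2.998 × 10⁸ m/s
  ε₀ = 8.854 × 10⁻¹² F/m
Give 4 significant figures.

6.323 × 10⁻¹⁰¹

atomic unit of energy density: u_au = E_h/a₀³ = m_e⁴e¹⁰/((4πε₀)⁵ℏ⁸) = 2.929 × 10¹³ J/m³
Planck energy density: u_P = c⁷/(ℏG²) = 4.632 × 10¹¹³ J/m³
ratio = 2.929 × 10¹³ / 4.632 × 10¹¹³ = 6.323 × 10⁻¹⁰¹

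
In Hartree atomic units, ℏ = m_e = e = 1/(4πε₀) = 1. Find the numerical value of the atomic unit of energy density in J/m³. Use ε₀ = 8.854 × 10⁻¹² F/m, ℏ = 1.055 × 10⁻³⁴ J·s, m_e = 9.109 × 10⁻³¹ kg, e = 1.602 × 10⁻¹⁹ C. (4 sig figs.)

2.929 × 10¹³ J/m³

Dimensional analysis gives u_au = E_h/a₀³ = m_e⁴e¹⁰/((4πε₀)⁵ℏ⁸).
E_h = 4.354 × 10⁻¹⁸ J
a₀ = 5.297 × 10⁻¹¹ m
E_h/a₀³ = 2.929 × 10¹³ J/m³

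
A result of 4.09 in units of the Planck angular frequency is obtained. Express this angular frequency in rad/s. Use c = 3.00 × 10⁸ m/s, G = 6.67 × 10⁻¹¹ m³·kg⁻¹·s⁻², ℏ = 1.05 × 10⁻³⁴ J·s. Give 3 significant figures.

One Planck angular frequency: ω_P = √(c⁵/(ℏG)) = 1.86 × 10⁴³ rad/s.
4.09 × 1.86 × 10⁴³ rad/s = 7.62 × 10⁴³ rad/s

7.62 × 10⁴³ rad/s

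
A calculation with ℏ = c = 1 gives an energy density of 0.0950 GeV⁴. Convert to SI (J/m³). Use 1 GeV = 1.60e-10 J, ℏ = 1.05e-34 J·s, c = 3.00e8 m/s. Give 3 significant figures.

1.99e36 J/m³

[E]/[L]³ = [E]⁴/(ℏc)³; restore (ℏc)⁻³.
1 GeV⁴ → 1/(ℏc)³ × (1 GeV in J)⁴ = 2.10e37 J/m³.
Result: 0.0950 × 2.10e37 = 1.99e36 J/m³.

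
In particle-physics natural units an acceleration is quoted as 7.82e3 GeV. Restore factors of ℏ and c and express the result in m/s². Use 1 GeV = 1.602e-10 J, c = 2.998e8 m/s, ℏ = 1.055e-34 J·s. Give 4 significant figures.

Acceleration is [L]/[T]² = c·[E]/ℏ.
1 GeV → c/ℏ × (1 GeV in J) = 4.552e32 m/s².
Result: 7.82e3 × 4.552e32 = 3.560e36 m/s².

3.560e36 m/s²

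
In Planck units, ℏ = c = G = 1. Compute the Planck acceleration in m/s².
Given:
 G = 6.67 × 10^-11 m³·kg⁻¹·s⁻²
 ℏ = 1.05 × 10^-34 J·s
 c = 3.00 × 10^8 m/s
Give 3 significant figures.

5.59 × 10^51 m/s²

From ℏ = c = G = 1 the acceleration scale is a_P = √(c⁷/(ℏG)).
  = √(3.12 × 10^103)
  = 5.59 × 10^51 m/s²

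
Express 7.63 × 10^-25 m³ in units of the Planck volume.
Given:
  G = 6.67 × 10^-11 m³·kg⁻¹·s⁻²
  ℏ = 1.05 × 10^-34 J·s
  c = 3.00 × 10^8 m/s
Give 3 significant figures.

Planck volume: V_P = (ℏG/c³)^(3/2) = 4.18 × 10^-105 m³.
7.63 × 10^-25 / 4.18 × 10^-105 = 1.83 × 10^80

1.83 × 10^80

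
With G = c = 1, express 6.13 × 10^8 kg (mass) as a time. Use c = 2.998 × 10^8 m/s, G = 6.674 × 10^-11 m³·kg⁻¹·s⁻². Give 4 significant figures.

Mass → time via G/c³.
6.13 × 10^8 kg × (G/c³) = 1.518 × 10^-27 s

1.518 × 10^-27 s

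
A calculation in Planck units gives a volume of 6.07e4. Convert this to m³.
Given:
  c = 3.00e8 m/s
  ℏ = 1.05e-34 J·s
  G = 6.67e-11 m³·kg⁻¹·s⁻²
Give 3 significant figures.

2.54e-100 m³

One Planck volume: V_P = (ℏG/c³)^(3/2) = 4.18e-105 m³.
6.07e4 × 4.18e-105 m³ = 2.54e-100 m³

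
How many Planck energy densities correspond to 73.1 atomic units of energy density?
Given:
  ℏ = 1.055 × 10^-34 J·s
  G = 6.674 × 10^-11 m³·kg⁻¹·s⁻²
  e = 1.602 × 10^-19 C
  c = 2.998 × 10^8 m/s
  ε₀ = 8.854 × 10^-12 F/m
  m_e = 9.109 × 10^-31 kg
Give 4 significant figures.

4.622 × 10^-99

atomic unit of energy density: u_au = E_h/a₀³ = m_e⁴e¹⁰/((4πε₀)⁵ℏ⁸) = 2.929 × 10^13 J/m³
Planck energy density: u_P = c⁷/(ℏG²) = 4.632 × 10^113 J/m³
73.1 × 2.929 × 10^13 / 4.632 × 10^113 = 4.622 × 10^-99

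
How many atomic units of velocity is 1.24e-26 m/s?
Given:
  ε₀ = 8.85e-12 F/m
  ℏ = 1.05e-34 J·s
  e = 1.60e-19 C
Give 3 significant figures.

atomic unit of velocity: v_au = e²/(4πε₀ℏ) = 2.19e6 m/s.
1.24e-26 / 2.19e6 = 5.66e-33

5.66e-33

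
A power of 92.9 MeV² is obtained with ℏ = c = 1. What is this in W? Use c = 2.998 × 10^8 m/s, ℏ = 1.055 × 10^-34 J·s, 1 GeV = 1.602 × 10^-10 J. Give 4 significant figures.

2.260 × 10^10 W

Power is [E]/[T] = [E]²/ℏ.
1 GeV² → 1/ℏ × (1 GeV in J)² = 2.433 × 10^14 W.
Convert the energy scale: 92.9 MeV² = 9.29 × 10^-5 GeV².
Result: 9.29 × 10^-5 × 2.433 × 10^14 = 2.260 × 10^10 W.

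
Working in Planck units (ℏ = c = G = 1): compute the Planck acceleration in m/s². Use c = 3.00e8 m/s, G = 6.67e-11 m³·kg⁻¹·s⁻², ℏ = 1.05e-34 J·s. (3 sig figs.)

Dimensional analysis gives a_P = √(c⁷/(ℏG)).
  = √(3.12e103)
  = 5.59e51 m/s²

5.59e51 m/s²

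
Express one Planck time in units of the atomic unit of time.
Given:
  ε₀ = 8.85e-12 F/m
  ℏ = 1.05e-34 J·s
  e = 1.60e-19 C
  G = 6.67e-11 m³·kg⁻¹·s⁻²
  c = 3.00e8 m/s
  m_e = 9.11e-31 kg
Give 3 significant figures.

2.24e-27

Planck time: t_P = √(ℏG/c⁵) = 5.37e-44 s
atomic unit of time: τ_au = (4πε₀)²ℏ³/(m_e e⁴) = 2.40e-17 s
ratio = 5.37e-44 / 2.40e-17 = 2.24e-27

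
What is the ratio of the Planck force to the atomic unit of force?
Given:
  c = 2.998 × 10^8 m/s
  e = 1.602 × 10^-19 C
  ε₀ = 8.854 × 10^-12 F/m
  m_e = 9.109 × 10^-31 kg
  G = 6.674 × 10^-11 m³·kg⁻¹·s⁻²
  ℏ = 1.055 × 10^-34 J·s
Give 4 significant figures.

1.473 × 10^51

Planck force: F_P = c⁴/G = 1.210 × 10^44 N
atomic unit of force: F_au = E_h/a₀ = m_e²e⁶/((4πε₀)³ℏ⁴) = 8.220 × 10^-8 N
ratio = 1.210 × 10^44 / 8.220 × 10^-8 = 1.473 × 10^51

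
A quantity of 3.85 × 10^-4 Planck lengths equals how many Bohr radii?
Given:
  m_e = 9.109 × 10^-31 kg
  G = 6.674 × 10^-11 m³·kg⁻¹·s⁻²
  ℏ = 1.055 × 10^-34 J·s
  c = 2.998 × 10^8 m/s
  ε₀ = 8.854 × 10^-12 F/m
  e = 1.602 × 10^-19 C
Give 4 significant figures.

1.175 × 10^-28

Planck length: ℓ_P = √(ℏG/c³) = 1.616 × 10^-35 m
Bohr radius: a₀ = 4πε₀ℏ²/(m_e e²) = 5.297 × 10^-11 m
3.85 × 10^-4 × 1.616 × 10^-35 / 5.297 × 10^-11 = 1.175 × 10^-28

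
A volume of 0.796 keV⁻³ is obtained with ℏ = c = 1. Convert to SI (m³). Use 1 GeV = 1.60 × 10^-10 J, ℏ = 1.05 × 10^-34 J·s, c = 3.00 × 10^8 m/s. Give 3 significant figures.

Volume is [L]³ = [E]⁻³·(ℏc)³.
1 GeV⁻³ → (ℏc)³ × (1 GeV in J)⁻³ = 7.63 × 10^-48 m³.
Convert the energy scale: 0.796 keV⁻³ = 7.96 × 10^17 GeV⁻³.
Result: 7.96 × 10^17 × 7.63 × 10^-48 = 6.07 × 10^-30 m³.

6.07 × 10^-30 m³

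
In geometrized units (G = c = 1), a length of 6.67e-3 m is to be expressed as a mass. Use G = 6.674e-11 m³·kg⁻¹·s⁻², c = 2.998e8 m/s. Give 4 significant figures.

8.983e24 kg

Length → mass via c²/G.
6.67e-3 m × (c²/G) = 8.983e24 kg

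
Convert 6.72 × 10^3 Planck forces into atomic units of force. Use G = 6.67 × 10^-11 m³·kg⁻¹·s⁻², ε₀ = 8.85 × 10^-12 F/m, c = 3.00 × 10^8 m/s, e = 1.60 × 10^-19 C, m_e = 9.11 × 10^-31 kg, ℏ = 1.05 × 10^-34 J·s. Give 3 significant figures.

Planck force: F_P = c⁴/G = 1.21 × 10^44 N
atomic unit of force: F_au = E_h/a₀ = m_e²e⁶/((4πε₀)³ℏ⁴) = 8.33 × 10^-8 N
6.72 × 10^3 × 1.21 × 10^44 / 8.33 × 10^-8 = 9.80 × 10^54

9.80 × 10^54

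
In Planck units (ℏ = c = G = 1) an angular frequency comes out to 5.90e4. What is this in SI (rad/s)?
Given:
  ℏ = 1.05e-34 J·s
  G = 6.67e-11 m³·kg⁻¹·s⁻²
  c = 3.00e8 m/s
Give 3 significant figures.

1.10e48 rad/s

One Planck angular frequency: ω_P = √(c⁵/(ℏG)) = 1.86e43 rad/s.
5.90e4 × 1.86e43 rad/s = 1.10e48 rad/s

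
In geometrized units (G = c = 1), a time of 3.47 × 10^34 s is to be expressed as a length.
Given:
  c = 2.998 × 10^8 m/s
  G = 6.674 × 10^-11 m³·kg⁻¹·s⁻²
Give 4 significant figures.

Time → length via c.
3.47 × 10^34 s × (c) = 1.040 × 10^43 m

1.040 × 10^43 m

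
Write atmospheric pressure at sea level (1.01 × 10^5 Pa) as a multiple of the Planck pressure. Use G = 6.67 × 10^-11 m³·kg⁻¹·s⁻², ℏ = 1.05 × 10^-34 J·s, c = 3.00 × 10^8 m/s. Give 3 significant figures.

2.16 × 10^-109

Planck pressure: p_P = c⁷/(ℏG²) = 4.68 × 10^113 Pa.
1.01 × 10^5 / 4.68 × 10^113 = 2.16 × 10^-109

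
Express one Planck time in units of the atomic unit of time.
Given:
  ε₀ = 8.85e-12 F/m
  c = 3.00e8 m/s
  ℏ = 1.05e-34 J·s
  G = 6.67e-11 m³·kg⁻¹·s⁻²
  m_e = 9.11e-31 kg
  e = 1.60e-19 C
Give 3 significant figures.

Planck time: t_P = √(ℏG/c⁵) = 5.37e-44 s
atomic unit of time: τ_au = (4πε₀)²ℏ³/(m_e e⁴) = 2.40e-17 s
ratio = 5.37e-44 / 2.40e-17 = 2.24e-27

2.24e-27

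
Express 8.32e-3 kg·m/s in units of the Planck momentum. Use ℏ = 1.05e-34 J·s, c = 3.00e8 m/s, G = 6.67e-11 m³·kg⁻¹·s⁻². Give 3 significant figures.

Planck momentum: p_P = √(ℏc³/G) = 6.52 kg·m/s.
8.32e-3 / 6.52 = 1.28e-3

1.28e-3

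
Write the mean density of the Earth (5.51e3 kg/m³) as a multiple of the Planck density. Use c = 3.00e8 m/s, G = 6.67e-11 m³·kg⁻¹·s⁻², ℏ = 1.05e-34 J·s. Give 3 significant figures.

Planck density: ρ_P = c⁵/(ℏG²) = 5.20e96 kg/m³.
5.51e3 / 5.20e96 = 1.06e-93

1.06e-93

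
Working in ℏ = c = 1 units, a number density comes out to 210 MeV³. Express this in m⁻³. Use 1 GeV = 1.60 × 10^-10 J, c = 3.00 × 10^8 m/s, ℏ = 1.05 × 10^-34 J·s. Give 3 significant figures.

Number density is [L]⁻³ = [E]³/(ℏc)³.
1 GeV³ → 1/(ℏc)³ × (1 GeV in J)³ = 1.31 × 10^47 m⁻³.
Convert the energy scale: 210 MeV³ = 2.10 × 10^-7 GeV³.
Result: 2.10 × 10^-7 × 1.31 × 10^47 = 2.75 × 10^40 m⁻³.

2.75 × 10^40 m⁻³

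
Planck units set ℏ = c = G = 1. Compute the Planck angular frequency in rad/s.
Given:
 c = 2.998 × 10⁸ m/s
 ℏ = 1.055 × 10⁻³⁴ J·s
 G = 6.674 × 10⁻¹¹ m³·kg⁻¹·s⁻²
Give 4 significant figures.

The unique combination of the constants set to 1 with dimensions of angular frequency is ω_P = √(c⁵/(ℏG)).
  = √(3.440 × 10⁸⁶)
  = 1.855 × 10⁴³ rad/s

1.855 × 10⁴³ rad/s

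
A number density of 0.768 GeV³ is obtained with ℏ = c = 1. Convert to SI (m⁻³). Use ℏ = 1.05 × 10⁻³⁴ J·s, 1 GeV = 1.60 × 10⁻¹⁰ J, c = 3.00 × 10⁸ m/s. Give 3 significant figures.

Number density is [L]⁻³ = [E]³/(ℏc)³.
1 GeV³ → 1/(ℏc)³ × (1 GeV in J)³ = 1.31 × 10⁴⁷ m⁻³.
Result: 0.768 × 1.31 × 10⁴⁷ = 1.01 × 10⁴⁷ m⁻³.

1.01 × 10⁴⁷ m⁻³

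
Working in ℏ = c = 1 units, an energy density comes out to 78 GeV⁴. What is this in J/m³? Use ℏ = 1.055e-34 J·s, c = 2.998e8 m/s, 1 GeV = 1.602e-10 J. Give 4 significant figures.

[E]/[L]³ = [E]⁴/(ℏc)³; restore (ℏc)⁻³.
1 GeV⁴ → 1/(ℏc)³ × (1 GeV in J)⁴ = 2.082e37 J/m³.
Result: 78 × 2.082e37 = 1.624e39 J/m³.

1.624e39 J/m³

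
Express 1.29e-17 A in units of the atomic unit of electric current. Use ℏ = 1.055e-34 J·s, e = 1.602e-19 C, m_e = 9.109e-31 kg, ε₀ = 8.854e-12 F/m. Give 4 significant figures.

atomic unit of electric current: I_au = e E_h/ℏ = m_e e⁵/((4πε₀)²ℏ³) = 6.612e-3 A.
1.29e-17 / 6.612e-3 = 1.951e-15

1.951e-15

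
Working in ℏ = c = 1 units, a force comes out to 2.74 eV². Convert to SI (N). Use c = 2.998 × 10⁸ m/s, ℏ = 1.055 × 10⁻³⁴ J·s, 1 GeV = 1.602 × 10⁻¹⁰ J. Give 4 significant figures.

Force is [E]/[L] = [E]²/(ℏc); restore (ℏc)⁻¹.
1 GeV² → 1/(ℏc) × (1 GeV in J)² = 8.114 × 10⁵ N.
Convert the energy scale: 2.74 eV² = 2.74 × 10⁻¹⁸ GeV².
Result: 2.74 × 10⁻¹⁸ × 8.114 × 10⁵ = 2.223 × 10⁻¹² N.

2.223 × 10⁻¹² N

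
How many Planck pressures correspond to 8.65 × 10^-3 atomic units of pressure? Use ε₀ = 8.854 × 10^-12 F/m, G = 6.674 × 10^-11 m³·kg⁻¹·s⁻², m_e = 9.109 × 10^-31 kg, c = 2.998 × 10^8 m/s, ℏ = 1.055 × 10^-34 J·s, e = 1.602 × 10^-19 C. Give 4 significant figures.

atomic unit of pressure: P_au = E_h/a₀³ = m_e⁴e¹⁰/((4πε₀)⁵ℏ⁸) = 2.929 × 10^13 Pa
Planck pressure: p_P = c⁷/(ℏG²) = 4.632 × 10^113 Pa
8.65 × 10^-3 × 2.929 × 10^13 / 4.632 × 10^113 = 5.470 × 10^-103

5.470 × 10^-103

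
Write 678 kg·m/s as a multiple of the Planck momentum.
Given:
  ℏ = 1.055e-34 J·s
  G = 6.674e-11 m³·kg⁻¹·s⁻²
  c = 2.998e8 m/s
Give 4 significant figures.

Planck momentum: p_P = √(ℏc³/G) = 6.527 kg·m/s.
678 / 6.527 = 103.9

103.9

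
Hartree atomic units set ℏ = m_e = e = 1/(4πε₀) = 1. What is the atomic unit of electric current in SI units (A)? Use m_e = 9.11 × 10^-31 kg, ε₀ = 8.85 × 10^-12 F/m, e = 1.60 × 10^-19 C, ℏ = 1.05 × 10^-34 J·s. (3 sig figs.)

6.67 × 10^-3 A

The unique combination of the constants set to 1 with dimensions of current is I_au = e E_h/ℏ = m_e e⁵/((4πε₀)²ℏ³).
E_h = 4.38 × 10^-18 J
e·E_h/ℏ = 6.67 × 10^-3 A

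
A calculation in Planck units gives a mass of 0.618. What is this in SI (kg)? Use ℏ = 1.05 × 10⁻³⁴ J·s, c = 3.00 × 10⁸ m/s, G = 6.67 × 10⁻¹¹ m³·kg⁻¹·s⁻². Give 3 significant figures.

1.34 × 10⁻⁸ kg

One Planck mass: m_P = √(ℏc/G) = 2.17 × 10⁻⁸ kg.
0.618 × 2.17 × 10⁻⁸ kg = 1.34 × 10⁻⁸ kg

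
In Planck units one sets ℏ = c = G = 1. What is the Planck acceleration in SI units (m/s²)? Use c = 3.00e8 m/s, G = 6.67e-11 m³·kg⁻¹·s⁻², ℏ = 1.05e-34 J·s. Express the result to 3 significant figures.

a_P = √(c⁷/(ℏG))
  = √(3.12e103)
  = 5.59e51 m/s²

5.59e51 m/s²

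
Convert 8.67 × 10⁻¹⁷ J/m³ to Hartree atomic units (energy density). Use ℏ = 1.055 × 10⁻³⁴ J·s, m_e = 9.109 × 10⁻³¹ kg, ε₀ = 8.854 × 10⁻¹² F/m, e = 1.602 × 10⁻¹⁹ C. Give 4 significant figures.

2.960 × 10⁻³⁰

atomic unit of energy density: u_au = E_h/a₀³ = m_e⁴e¹⁰/((4πε₀)⁵ℏ⁸) = 2.929 × 10¹³ J/m³.
8.67 × 10⁻¹⁷ / 2.929 × 10¹³ = 2.960 × 10⁻³⁰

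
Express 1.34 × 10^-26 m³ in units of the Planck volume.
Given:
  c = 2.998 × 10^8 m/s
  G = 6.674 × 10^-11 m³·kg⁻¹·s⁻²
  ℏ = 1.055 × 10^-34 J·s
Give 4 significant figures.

Planck volume: V_P = (ℏG/c³)^(3/2) = 4.224 × 10^-105 m³.
1.34 × 10^-26 / 4.224 × 10^-105 = 3.172 × 10^78

3.172 × 10^78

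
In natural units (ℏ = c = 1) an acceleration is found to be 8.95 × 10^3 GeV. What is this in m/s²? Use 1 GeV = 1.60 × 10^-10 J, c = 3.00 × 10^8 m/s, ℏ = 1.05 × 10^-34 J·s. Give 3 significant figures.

Acceleration is [L]/[T]² = c·[E]/ℏ.
1 GeV → c/ℏ × (1 GeV in J) = 4.57 × 10^32 m/s².
Result: 8.95 × 10^3 × 4.57 × 10^32 = 4.09 × 10^36 m/s².

4.09 × 10^36 m/s²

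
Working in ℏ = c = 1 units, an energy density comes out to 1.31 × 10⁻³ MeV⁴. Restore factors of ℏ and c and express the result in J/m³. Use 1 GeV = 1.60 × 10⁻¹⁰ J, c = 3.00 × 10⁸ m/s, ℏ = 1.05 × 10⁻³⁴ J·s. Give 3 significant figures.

[E]/[L]³ = [E]⁴/(ℏc)³; restore (ℏc)⁻³.
1 GeV⁴ → 1/(ℏc)³ × (1 GeV in J)⁴ = 2.10 × 10³⁷ J/m³.
Convert the energy scale: 1.31 × 10⁻³ MeV⁴ = 1.31 × 10⁻¹⁵ GeV⁴.
Result: 1.31 × 10⁻¹⁵ × 2.10 × 10³⁷ = 2.75 × 10²² J/m³.

2.75 × 10²² J/m³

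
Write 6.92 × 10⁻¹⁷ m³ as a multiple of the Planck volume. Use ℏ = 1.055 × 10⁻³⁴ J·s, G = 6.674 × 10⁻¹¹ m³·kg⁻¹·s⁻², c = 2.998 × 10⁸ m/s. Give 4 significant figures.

Planck volume: V_P = (ℏG/c³)^(3/2) = 4.224 × 10⁻¹⁰⁵ m³.
6.92 × 10⁻¹⁷ / 4.224 × 10⁻¹⁰⁵ = 1.638 × 10⁸⁸

1.638 × 10⁸⁸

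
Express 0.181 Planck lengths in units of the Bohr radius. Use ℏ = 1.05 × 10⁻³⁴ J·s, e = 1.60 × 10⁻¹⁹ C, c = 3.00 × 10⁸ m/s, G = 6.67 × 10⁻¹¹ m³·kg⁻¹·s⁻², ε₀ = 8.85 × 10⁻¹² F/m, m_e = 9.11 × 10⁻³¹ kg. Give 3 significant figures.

5.54 × 10⁻²⁶

Planck length: ℓ_P = √(ℏG/c³) = 1.61 × 10⁻³⁵ m
Bohr radius: a₀ = 4πε₀ℏ²/(m_e e²) = 5.26 × 10⁻¹¹ m
0.181 × 1.61 × 10⁻³⁵ / 5.26 × 10⁻¹¹ = 5.54 × 10⁻²⁶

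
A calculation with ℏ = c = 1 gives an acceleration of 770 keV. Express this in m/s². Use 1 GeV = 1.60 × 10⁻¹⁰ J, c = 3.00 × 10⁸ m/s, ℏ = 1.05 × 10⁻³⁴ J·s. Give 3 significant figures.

Acceleration is [L]/[T]² = c·[E]/ℏ.
1 GeV → c/ℏ × (1 GeV in J) = 4.57 × 10³² m/s².
Convert the energy scale: 770 keV = 7.70 × 10⁻⁴ GeV.
Result: 7.70 × 10⁻⁴ × 4.57 × 10³² = 3.52 × 10²⁹ m/s².

3.52 × 10²⁹ m/s²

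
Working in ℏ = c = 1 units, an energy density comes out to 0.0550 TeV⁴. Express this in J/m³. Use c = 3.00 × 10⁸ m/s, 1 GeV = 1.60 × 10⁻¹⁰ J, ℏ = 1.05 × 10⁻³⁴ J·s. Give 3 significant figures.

[E]/[L]³ = [E]⁴/(ℏc)³; restore (ℏc)⁻³.
1 GeV⁴ → 1/(ℏc)³ × (1 GeV in J)⁴ = 2.10 × 10³⁷ J/m³.
Convert the energy scale: 0.0550 TeV⁴ = 5.50 × 10¹⁰ GeV⁴.
Result: 5.50 × 10¹⁰ × 2.10 × 10³⁷ = 1.15 × 10⁴⁸ J/m³.

1.15 × 10⁴⁸ J/m³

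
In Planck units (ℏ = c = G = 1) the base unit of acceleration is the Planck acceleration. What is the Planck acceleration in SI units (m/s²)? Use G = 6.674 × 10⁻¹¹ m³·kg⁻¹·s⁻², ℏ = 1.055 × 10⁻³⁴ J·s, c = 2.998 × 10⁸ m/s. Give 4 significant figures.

5.560 × 10⁵¹ m/s²

a_P = √(c⁷/(ℏG))
  = √(3.092 × 10¹⁰³)
  = 5.560 × 10⁵¹ m/s²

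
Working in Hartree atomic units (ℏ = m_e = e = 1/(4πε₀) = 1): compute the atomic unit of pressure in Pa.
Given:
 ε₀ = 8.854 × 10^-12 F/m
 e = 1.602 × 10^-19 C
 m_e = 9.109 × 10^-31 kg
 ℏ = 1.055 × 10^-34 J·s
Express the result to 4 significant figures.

2.929 × 10^13 Pa

Dimensional analysis gives P_au = E_h/a₀³ = m_e⁴e¹⁰/((4πε₀)⁵ℏ⁸).
E_h = 4.354 × 10^-18 J
a₀ = 5.297 × 10^-11 m
E_h/a₀³ = 2.929 × 10^13 Pa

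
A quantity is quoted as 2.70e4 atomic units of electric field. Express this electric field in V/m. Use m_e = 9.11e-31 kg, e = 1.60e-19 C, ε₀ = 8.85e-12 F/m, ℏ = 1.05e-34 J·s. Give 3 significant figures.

One atomic unit of electric field: E_au = E_h/(e a₀) = m_e²e⁵/((4πε₀)³ℏ⁴) = 5.20e11 V/m.
2.70e4 × 5.20e11 V/m = 1.41e16 V/m

1.41e16 V/m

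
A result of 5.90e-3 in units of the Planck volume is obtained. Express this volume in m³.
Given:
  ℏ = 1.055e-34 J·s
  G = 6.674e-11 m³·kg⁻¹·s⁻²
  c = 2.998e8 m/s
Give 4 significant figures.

One Planck volume: V_P = (ℏG/c³)^(3/2) = 4.224e-105 m³.
5.90e-3 × 4.224e-105 m³ = 2.492e-107 m³

2.492e-107 m³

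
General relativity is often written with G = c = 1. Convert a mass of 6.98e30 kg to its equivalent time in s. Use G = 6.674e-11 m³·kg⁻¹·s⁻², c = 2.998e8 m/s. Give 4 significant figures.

1.729e-5 s

Mass → time via G/c³.
6.98e30 kg × (G/c³) = 1.729e-5 s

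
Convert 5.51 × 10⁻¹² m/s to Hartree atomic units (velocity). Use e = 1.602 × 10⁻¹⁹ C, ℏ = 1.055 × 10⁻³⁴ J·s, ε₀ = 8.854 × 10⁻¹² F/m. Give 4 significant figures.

2.520 × 10⁻¹⁸

atomic unit of velocity: v_au = e²/(4πε₀ℏ) = 2.186 × 10⁶ m/s.
5.51 × 10⁻¹² / 2.186 × 10⁶ = 2.520 × 10⁻¹⁸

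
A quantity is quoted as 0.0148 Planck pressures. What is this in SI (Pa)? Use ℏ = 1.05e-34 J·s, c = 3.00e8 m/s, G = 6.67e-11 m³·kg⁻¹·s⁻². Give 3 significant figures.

6.93e111 Pa

One Planck pressure: p_P = c⁷/(ℏG²) = 4.68e113 Pa.
0.0148 × 4.68e113 Pa = 6.93e111 Pa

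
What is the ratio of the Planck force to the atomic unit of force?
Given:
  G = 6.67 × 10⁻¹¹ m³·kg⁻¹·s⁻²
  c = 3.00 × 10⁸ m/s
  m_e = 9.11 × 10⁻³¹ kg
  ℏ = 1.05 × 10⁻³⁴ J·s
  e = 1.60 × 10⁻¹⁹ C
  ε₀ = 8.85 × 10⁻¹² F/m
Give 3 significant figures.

1.46 × 10⁵¹

Planck force: F_P = c⁴/G = 1.21 × 10⁴⁴ N
atomic unit of force: F_au = E_h/a₀ = m_e²e⁶/((4πε₀)³ℏ⁴) = 8.33 × 10⁻⁸ N
ratio = 1.21 × 10⁴⁴ / 8.33 × 10⁻⁸ = 1.46 × 10⁵¹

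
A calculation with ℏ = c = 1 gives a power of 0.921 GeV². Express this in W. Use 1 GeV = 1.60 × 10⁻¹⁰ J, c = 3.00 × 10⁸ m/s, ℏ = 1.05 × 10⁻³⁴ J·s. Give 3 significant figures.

2.25 × 10¹⁴ W

Power is [E]/[T] = [E]²/ℏ.
1 GeV² → 1/ℏ × (1 GeV in J)² = 2.44 × 10¹⁴ W.
Result: 0.921 × 2.44 × 10¹⁴ = 2.25 × 10¹⁴ W.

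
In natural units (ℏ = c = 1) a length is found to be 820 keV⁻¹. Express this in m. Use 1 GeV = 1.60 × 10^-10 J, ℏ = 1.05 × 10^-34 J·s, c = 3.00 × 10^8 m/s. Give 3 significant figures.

A length is [E]⁻¹ in ℏ=c=1; restore one factor of ℏc.
1 GeV⁻¹ → ℏc × (1 GeV in J)⁻¹ = 1.97 × 10^-16 m.
Convert the energy scale: 820 keV⁻¹ = 8.20 × 10^8 GeV⁻¹.
Result: 8.20 × 10^8 × 1.97 × 10^-16 = 1.61 × 10^-7 m.

1.61 × 10^-7 m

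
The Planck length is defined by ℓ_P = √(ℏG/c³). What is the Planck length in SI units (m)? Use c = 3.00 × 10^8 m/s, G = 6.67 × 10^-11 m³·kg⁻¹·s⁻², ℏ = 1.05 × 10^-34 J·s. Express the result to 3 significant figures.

ℓ_P = √(ℏG/c³)
  = √(2.59 × 10^-70)
  = 1.61 × 10^-35 m

1.61 × 10^-35 m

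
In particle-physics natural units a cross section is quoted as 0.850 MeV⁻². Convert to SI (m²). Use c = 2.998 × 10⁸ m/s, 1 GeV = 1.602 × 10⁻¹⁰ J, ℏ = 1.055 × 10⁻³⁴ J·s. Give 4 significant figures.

Area is [L]² = [E]⁻²·(ℏc)²; restore (ℏc)².
1 GeV⁻² → (ℏc)² × (1 GeV in J)⁻² = 3.898 × 10⁻³² m².
Convert the energy scale: 0.850 MeV⁻² = 8.50 × 10⁵ GeV⁻².
Result: 8.50 × 10⁵ × 3.898 × 10⁻³² = 3.313 × 10⁻²⁶ m².

3.313 × 10⁻²⁶ m²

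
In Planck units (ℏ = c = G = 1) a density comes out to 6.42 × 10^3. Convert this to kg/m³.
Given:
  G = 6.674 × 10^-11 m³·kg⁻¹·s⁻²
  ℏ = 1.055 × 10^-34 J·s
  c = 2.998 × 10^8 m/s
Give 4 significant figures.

3.309 × 10^100 kg/m³

One Planck density: ρ_P = c⁵/(ℏG²) = 5.154 × 10^96 kg/m³.
6.42 × 10^3 × 5.154 × 10^96 kg/m³ = 3.309 × 10^100 kg/m³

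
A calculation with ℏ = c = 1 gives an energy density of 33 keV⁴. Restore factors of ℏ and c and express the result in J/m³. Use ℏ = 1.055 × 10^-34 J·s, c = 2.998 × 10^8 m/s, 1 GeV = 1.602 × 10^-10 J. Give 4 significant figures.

6.869 × 10^14 J/m³

[E]/[L]³ = [E]⁴/(ℏc)³; restore (ℏc)⁻³.
1 GeV⁴ → 1/(ℏc)³ × (1 GeV in J)⁴ = 2.082 × 10^37 J/m³.
Convert the energy scale: 33 keV⁴ = 3.30 × 10^-23 GeV⁴.
Result: 3.30 × 10^-23 × 2.082 × 10^37 = 6.869 × 10^14 J/m³.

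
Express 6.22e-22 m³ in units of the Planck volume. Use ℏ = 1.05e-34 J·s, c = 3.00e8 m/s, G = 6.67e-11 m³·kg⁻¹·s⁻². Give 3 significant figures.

Planck volume: V_P = (ℏG/c³)^(3/2) = 4.18e-105 m³.
6.22e-22 / 4.18e-105 = 1.49e83

1.49e83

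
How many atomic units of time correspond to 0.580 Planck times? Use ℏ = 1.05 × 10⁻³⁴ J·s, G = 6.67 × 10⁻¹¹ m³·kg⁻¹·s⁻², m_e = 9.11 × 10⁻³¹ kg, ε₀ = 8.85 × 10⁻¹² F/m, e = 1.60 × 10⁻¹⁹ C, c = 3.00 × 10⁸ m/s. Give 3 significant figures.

Planck time: t_P = √(ℏG/c⁵) = 5.37 × 10⁻⁴⁴ s
atomic unit of time: τ_au = (4πε₀)²ℏ³/(m_e e⁴) = 2.40 × 10⁻¹⁷ s
0.580 × 5.37 × 10⁻⁴⁴ / 2.40 × 10⁻¹⁷ = 1.30 × 10⁻²⁷

1.30 × 10⁻²⁷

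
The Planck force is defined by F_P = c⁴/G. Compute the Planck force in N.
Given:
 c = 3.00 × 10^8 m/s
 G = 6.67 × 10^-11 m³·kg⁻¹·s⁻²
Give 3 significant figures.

1.21 × 10^44 N

F_P = c⁴/G
  = 8.10 × 10^33 / 6.67 × 10^-11
  = 1.21 × 10^44 N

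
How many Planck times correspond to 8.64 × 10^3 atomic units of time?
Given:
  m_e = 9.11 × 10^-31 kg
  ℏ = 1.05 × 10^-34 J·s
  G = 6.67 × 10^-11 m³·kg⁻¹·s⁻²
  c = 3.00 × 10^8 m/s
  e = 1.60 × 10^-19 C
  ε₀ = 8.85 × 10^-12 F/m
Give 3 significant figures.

3.86 × 10^30

atomic unit of time: τ_au = (4πε₀)²ℏ³/(m_e e⁴) = 2.40 × 10^-17 s
Planck time: t_P = √(ℏG/c⁵) = 5.37 × 10^-44 s
8.64 × 10^3 × 2.40 × 10^-17 / 5.37 × 10^-44 = 3.86 × 10^30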